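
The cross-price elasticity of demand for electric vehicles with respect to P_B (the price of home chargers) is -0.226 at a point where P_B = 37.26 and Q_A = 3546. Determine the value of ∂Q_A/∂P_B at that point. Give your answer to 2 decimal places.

ε = (∂Q_A/∂P_B)·(P_B/Q_A) ⇒ ∂Q_A/∂P_B = ε·Q_A/P_B = -0.226 × 3546/37.26 ≈ -21.51.

-21.51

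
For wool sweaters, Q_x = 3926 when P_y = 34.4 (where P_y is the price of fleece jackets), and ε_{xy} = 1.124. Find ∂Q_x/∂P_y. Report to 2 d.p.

128.28

ε = (∂Q_x/∂P_y)·(P_y/Q_x) ⇒ ∂Q_x/∂P_y = ε·Q_x/P_y = 1.124 × 3926/34.4 ≈ 128.28.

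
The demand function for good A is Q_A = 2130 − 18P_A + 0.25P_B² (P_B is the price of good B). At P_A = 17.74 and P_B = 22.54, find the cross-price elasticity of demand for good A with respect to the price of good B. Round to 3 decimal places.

0.131

At P_A = 17.74 and P_B = 22.54: Q_A = 1937.693.
∂Q_A/∂P_B = 0.5P_B = 0.5(22.54) = 11.2700.
ε = (∂Q_A/∂P_B)(P_B/Q_A) = 11.2700 × (22.54/1937.693) ≈ 0.131.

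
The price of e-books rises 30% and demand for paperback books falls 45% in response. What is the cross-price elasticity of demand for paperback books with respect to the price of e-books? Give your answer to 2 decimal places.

-1.50

ε = (%ΔQ of paperback books) / (%ΔP of e-books) = (-45%) / (30%) ≈ -1.50.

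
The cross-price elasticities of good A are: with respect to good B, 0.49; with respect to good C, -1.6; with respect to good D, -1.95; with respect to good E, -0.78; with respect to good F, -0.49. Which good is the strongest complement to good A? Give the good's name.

good D

Complements have ε < 0. The most negative value is -1.95 (good D).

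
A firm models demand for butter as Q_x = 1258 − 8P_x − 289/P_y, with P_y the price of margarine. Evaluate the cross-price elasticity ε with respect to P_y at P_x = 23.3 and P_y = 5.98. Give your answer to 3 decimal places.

0.047

At P_x = 23.3 and P_y = 5.98: Q_x = 1023.272.
∂Q_x/∂P_y = 289/P_y² = 8.0816.
ε = (∂Q_x/∂P_y)(P_y/Q_x) = 8.0816 × (5.98/1023.272) ≈ 0.047.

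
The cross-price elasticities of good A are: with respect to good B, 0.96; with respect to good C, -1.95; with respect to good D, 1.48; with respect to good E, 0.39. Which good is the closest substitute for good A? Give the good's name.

Substitutes have ε > 0. Among the positive values, 1.48 (good D) is largest.

good D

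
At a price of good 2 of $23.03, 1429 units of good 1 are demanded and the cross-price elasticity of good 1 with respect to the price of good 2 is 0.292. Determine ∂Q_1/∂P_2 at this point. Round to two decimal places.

18.12

ε = (∂Q_1/∂P_2)·(P_2/Q_1) ⇒ ∂Q_1/∂P_2 = ε·Q_1/P_2 = 0.292 × 1429/23.03 ≈ 18.12.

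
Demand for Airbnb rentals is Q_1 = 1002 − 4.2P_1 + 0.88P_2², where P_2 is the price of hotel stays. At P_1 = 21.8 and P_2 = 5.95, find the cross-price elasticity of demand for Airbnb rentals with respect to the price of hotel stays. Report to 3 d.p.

0.066

At P_1 = 21.8 and P_2 = 5.95: Q_1 = 941.594.
∂Q_1/∂P_2 = 1.76P_2 = 1.76(5.95) = 10.4720.
ε = (∂Q_1/∂P_2)(P_2/Q_1) = 10.4720 × (5.95/941.594) ≈ 0.066.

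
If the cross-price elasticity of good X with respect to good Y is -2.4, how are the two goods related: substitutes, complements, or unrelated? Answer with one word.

ε = -2.4 < 0, so a higher price of good Y lowers demand for good X: complements.

complements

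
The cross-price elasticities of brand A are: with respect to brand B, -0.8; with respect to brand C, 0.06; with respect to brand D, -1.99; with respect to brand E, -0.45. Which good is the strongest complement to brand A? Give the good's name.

brand D

Complements have ε < 0. The most negative value is -1.99 (brand D).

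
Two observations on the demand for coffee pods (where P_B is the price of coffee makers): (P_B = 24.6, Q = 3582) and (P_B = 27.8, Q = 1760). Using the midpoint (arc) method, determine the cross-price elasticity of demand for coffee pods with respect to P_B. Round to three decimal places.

-5.585

ΔQ_A = 1760 − 3582 = -1822; ΔP_B = 27.8 − 24.6 = 3.2.
Midpoints: Q̄_A = 2671.0, P̄_B = 26.20.
ε = (ΔQ_A/Q̄_A)/(ΔP_B/P̄_B) = (-1822/2671.0)/(3.2/26.20) ≈ -5.585.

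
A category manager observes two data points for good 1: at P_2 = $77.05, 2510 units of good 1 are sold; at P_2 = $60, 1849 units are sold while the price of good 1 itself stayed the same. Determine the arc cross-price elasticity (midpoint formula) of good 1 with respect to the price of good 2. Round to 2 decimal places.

ΔQ_1 = 1849 − 2510 = -661; ΔP_2 = 60 − 77.05 = -17.05.
Midpoints: Q̄_1 = 2179.5, P̄_2 = 68.53.
ε = (ΔQ_1/Q̄_1)/(ΔP_2/P̄_2) = (-661/2179.5)/(-17.05/68.53) ≈ 1.22.
ε > 0: good 1 and good 2 are substitutes.

1.22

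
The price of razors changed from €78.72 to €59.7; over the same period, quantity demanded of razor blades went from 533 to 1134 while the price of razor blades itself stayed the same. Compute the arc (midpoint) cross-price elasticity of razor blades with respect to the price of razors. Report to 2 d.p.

-2.62

ΔQ_A = 1134 − 533 = 601; ΔP_B = 59.7 − 78.72 = -19.02.
Midpoints: Q̄_A = 833.5, P̄_B = 69.21.
ε = (ΔQ_A/Q̄_A)/(ΔP_B/P̄_B) = (601/833.5)/(-19.02/69.21) ≈ -2.62.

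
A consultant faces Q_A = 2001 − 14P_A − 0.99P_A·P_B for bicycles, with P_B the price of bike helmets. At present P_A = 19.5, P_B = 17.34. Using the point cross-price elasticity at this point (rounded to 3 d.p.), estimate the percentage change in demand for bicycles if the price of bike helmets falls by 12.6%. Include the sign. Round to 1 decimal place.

At P_A = 19.5, P_B = 17.34: Q_A = 1393.251.
∂Q_A/∂P_B = -0.99P_A = -19.3050.
ε = (∂Q_A/∂P_B)(P_B/Q_A) = -19.3050 × 17.34/1393.251 ≈ -0.240.
%ΔQ_A ≈ ε × %ΔP_B = -0.240 × (-12.6%) = 3.0%.

3.0%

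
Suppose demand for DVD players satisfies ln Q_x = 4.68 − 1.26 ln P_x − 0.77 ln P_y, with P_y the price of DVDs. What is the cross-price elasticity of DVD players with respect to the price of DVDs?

In a log-linear (constant-elasticity) demand function, the coefficient on ln P_y is the cross-price elasticity.
ε = -0.77. Negative, so DVD players and DVDs are complements.

-0.77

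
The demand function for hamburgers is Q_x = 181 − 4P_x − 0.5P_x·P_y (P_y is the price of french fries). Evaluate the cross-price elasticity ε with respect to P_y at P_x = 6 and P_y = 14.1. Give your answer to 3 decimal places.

At P_x = 6 and P_y = 14.1: Q_x = 114.7.
∂Q_x/∂P_y = -0.5P_x = -0.5(6) = -3.0000.
ε = (∂Q_x/∂P_y)(P_y/Q_x) = -3.0000 × (14.1/114.7) ≈ -0.369.

-0.369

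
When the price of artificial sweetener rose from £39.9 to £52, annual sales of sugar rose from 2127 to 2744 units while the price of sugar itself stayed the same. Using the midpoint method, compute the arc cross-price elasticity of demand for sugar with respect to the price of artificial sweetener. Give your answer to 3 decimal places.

ΔQ_A = 2744 − 2127 = 617; ΔP_B = 52 − 39.9 = 12.1.
Midpoints: Q̄_A = 2435.5, P̄_B = 45.95.
ε = (ΔQ_A/Q̄_A)/(ΔP_B/P̄_B) = (617/2435.5)/(12.1/45.95) ≈ 0.962.
ε > 0: sugar and artificial sweetener are substitutes.

0.962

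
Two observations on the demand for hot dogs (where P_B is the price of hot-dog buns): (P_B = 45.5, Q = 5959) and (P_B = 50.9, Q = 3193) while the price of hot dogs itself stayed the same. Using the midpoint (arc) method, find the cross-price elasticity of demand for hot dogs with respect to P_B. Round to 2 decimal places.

ΔQ_A = 3193 − 5959 = -2766; ΔP_B = 50.9 − 45.5 = 5.4.
Midpoints: Q̄_A = 4576.0, P̄_B = 48.20.
ε = (ΔQ_A/Q̄_A)/(ΔP_B/P̄_B) = (-2766/4576.0)/(5.4/48.20) ≈ -5.40.
ε < 0: hot dogs and hot-dog buns are complements.

-5.40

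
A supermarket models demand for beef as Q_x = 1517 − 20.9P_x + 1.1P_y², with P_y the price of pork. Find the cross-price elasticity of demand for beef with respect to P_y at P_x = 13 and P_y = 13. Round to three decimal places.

0.260

At P_x = 13 and P_y = 13: Q_x = 1431.2.
∂Q_x/∂P_y = 2.2P_y = 2.2(13) = 28.6000.
ε = (∂Q_x/∂P_y)(P_y/Q_x) = 28.6000 × (13/1431.2) ≈ 0.260.
ε > 0: substitutes.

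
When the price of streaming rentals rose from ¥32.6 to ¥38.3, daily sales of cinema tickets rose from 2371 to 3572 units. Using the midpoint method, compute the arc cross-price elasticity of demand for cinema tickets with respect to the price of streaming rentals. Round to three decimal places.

2.514

ΔQ_A = 3572 − 2371 = 1201; ΔP_B = 38.3 − 32.6 = 5.7.
Midpoints: Q̄_A = 2971.5, P̄_B = 35.45.
ε = (ΔQ_A/Q̄_A)/(ΔP_B/P̄_B) = (1201/2971.5)/(5.7/35.45) ≈ 2.514.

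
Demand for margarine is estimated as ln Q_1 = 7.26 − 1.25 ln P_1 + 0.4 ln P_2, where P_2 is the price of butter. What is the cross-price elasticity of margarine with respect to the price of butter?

0.40

In a log-linear (constant-elasticity) demand function, the coefficient on ln P_2 is the cross-price elasticity.
ε = 0.40. Positive, so margarine and butter are substitutes.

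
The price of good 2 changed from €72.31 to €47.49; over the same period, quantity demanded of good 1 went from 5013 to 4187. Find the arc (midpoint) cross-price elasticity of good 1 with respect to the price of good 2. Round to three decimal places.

ΔQ_1 = 4187 − 5013 = -826; ΔP_2 = 47.49 − 72.31 = -24.82.
Midpoints: Q̄_1 = 4600.0, P̄_2 = 59.90.
ε = (ΔQ_1/Q̄_1)/(ΔP_2/P̄_2) = (-826/4600.0)/(-24.82/59.90) ≈ 0.433.
ε > 0: good 1 and good 2 are substitutes.

0.433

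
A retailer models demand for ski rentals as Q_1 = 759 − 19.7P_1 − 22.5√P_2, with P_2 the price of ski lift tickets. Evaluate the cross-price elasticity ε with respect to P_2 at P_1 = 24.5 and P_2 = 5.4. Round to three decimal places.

-0.117

At P_1 = 24.5 and P_2 = 5.4: Q_1 = 224.065.
∂Q_1/∂P_2 = -22.5/(2√P_2) = -22.5/(2√5.4) = -4.8412.
ε = (∂Q_1/∂P_2)(P_2/Q_1) = -4.8412 × (5.4/224.065) ≈ -0.117.
ε < 0: complements.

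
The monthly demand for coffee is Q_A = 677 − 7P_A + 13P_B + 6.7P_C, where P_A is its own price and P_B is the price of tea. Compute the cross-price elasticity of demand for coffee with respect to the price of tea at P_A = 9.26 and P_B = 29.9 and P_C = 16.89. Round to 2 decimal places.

At P_A = 9.26 and P_B = 29.9 and P_C = 16.89: Q_A = 1114.043.
∂Q_A/∂P_B = 13.
ε = (∂Q_A/∂P_B)(P_B/Q_A) = 13 × (29.9/1114.043) ≈ 0.35.

0.35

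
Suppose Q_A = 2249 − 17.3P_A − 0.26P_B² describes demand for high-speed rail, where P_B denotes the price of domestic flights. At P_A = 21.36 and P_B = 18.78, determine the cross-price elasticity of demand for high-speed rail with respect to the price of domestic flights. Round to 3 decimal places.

At P_A = 21.36 and P_B = 18.78: Q_A = 1787.773.
∂Q_A/∂P_B = -0.52P_B = -0.52(18.78) = -9.7656.
ε = (∂Q_A/∂P_B)(P_B/Q_A) = -9.7656 × (18.78/1787.773) ≈ -0.103.

-0.103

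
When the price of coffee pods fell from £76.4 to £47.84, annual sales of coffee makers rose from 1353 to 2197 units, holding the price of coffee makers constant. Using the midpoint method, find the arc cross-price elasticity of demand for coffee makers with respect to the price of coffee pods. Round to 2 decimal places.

ΔQ_A = 2197 − 1353 = 844; ΔP_B = 47.84 − 76.4 = -28.56.
Midpoints: Q̄_A = 1775.0, P̄_B = 62.12.
ε = (ΔQ_A/Q̄_A)/(ΔP_B/P̄_B) = (844/1775.0)/(-28.56/62.12) ≈ -1.03.

-1.03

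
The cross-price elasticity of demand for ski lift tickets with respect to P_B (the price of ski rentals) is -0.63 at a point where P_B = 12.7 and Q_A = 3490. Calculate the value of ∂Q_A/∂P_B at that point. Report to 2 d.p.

-173.13

ε = (∂Q_A/∂P_B)·(P_B/Q_A) ⇒ ∂Q_A/∂P_B = ε·Q_A/P_B = -0.63 × 3490/12.7 ≈ -173.13.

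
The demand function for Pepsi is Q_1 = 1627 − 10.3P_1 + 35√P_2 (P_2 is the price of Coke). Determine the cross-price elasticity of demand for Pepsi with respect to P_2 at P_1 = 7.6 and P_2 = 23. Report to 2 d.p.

At P_1 = 7.6 and P_2 = 23: Q_1 = 1716.574.
∂Q_1/∂P_2 = 35/(2√P_2) = 35/(2√23) = 3.6490.
ε = (∂Q_1/∂P_2)(P_2/Q_1) = 3.6490 × (23/1716.574) ≈ 0.05.
ε > 0: substitutes.

0.05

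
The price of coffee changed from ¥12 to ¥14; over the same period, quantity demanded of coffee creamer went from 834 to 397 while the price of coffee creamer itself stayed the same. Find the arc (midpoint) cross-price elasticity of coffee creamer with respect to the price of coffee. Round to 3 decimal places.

-4.615

ΔQ_A = 397 − 834 = -437; ΔP_B = 14 − 12 = 2.
Midpoints: Q̄_A = 615.5, P̄_B = 13.00.
ε = (ΔQ_A/Q̄_A)/(ΔP_B/P̄_B) = (-437/615.5)/(2/13.00) ≈ -4.615.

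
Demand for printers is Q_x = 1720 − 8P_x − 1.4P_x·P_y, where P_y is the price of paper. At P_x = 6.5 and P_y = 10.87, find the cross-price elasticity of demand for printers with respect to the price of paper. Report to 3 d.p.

At P_x = 6.5 and P_y = 10.87: Q_x = 1569.083.
∂Q_x/∂P_y = -1.4P_x = -1.4(6.5) = -9.1000.
ε = (∂Q_x/∂P_y)(P_y/Q_x) = -9.1000 × (10.87/1569.083) ≈ -0.063.
ε < 0: complements.

-0.063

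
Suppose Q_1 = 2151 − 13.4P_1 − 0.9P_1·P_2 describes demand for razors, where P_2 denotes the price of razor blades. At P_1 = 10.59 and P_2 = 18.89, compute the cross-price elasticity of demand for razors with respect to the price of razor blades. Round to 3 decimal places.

At P_1 = 10.59 and P_2 = 18.89: Q_1 = 1829.053.
∂Q_1/∂P_2 = -0.9P_1 = -0.9(10.59) = -9.5310.
ε = (∂Q_1/∂P_2)(P_2/Q_1) = -9.5310 × (18.89/1829.053) ≈ -0.098.
ε < 0: complements.

-0.098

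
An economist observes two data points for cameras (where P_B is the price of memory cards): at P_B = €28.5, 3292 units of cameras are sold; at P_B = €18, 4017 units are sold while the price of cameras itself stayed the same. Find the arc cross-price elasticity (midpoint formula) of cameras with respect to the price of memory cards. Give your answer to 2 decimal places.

ΔQ_A = 4017 − 3292 = 725; ΔP_B = 18 − 28.5 = -10.5.
Midpoints: Q̄_A = 3654.5, P̄_B = 23.25.
ε = (ΔQ_A/Q̄_A)/(ΔP_B/P̄_B) = (725/3654.5)/(-10.5/23.25) ≈ -0.44.
ε < 0: cameras and memory cards are complements.

-0.44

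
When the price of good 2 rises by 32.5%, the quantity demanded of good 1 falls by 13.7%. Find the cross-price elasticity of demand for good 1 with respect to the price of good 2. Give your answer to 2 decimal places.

ε = (%ΔQ of good 1) / (%ΔP of good 2) = (-13.7%) / (32.5%) ≈ -0.42.
Negative cross-price elasticity: complements.

-0.42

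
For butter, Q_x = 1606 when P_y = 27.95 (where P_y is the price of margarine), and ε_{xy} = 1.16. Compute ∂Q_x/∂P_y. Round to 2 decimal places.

ε = (∂Q_x/∂P_y)·(P_y/Q_x) ⇒ ∂Q_x/∂P_y = ε·Q_x/P_y = 1.16 × 1606/27.95 ≈ 66.65.

66.65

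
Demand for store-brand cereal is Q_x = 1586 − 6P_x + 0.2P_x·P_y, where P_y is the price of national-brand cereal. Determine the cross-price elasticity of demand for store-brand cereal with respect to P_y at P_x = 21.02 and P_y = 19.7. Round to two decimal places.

0.05

At P_x = 21.02 and P_y = 19.7: Q_x = 1542.699.
∂Q_x/∂P_y = 0.2P_x = 0.2(21.02) = 4.2040.
ε = (∂Q_x/∂P_y)(P_y/Q_x) = 4.2040 × (19.7/1542.699) ≈ 0.05.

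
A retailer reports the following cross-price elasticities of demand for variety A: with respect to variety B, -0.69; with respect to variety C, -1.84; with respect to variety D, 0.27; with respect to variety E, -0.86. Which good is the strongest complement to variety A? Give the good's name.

variety C

Complements have ε < 0. The most negative value is -1.84 (variety C).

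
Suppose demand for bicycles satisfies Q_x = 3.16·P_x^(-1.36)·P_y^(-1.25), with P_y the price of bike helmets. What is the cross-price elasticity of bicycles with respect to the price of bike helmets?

In a log-linear (constant-elasticity) demand function, the coefficient on the exponent of P_y is the cross-price elasticity.
ε = -1.25. Negative, so bicycles and bike helmets are complements.

-1.25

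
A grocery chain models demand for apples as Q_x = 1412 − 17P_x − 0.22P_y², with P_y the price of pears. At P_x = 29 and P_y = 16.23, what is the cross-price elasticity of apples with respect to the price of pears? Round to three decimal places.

-0.135

At P_x = 29 and P_y = 16.23: Q_x = 861.049.
∂Q_x/∂P_y = -0.44P_y = -0.44(16.23) = -7.1412.
ε = (∂Q_x/∂P_y)(P_y/Q_x) = -7.1412 × (16.23/861.049) ≈ -0.135.
ε < 0: complements.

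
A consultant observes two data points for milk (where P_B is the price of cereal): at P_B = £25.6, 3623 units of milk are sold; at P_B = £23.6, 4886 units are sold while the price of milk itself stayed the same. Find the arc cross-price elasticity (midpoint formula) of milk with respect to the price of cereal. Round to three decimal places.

ΔQ_A = 4886 − 3623 = 1263; ΔP_B = 23.6 − 25.6 = -2.
Midpoints: Q̄_A = 4254.5, P̄_B = 24.60.
ε = (ΔQ_A/Q̄_A)/(ΔP_B/P̄_B) = (1263/4254.5)/(-2/24.60) ≈ -3.651.

-3.651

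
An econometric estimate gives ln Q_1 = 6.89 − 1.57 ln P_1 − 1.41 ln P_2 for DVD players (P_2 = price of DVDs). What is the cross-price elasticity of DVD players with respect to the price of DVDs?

In a log-linear (constant-elasticity) demand function, the coefficient on ln P_2 is the cross-price elasticity.
ε = -1.41. Negative, so DVD players and DVDs are complements.

-1.41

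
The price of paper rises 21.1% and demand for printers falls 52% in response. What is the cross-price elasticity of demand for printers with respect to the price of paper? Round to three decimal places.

-2.464

ε = (%ΔQ of printers) / (%ΔP of paper) = (-52%) / (21.1%) ≈ -2.464.
Negative cross-price elasticity: complements.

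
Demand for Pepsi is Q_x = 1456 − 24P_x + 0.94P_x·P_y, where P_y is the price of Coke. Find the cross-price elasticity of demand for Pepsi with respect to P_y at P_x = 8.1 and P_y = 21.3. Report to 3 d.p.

At P_x = 8.1 and P_y = 21.3: Q_x = 1423.778.
∂Q_x/∂P_y = 0.94P_x = 0.94(8.1) = 7.6140.
ε = (∂Q_x/∂P_y)(P_y/Q_x) = 7.6140 × (21.3/1423.778) ≈ 0.114.
ε > 0: substitutes.

0.114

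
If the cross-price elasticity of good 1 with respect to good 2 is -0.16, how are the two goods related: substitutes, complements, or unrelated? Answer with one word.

complements

ε = -0.16 < 0, so a higher price of good 2 lowers demand for good 1: complements.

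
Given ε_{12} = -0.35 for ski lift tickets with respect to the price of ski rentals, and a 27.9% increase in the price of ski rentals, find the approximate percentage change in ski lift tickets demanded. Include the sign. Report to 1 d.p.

%ΔQ ≈ ε × %ΔP of ski rentals = -0.35 × (27.9%) = -9.8%.

-9.8%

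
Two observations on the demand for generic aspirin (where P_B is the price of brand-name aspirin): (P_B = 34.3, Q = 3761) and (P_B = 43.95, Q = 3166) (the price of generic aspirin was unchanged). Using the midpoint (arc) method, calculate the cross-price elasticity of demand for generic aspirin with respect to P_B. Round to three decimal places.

ΔQ_A = 3166 − 3761 = -595; ΔP_B = 43.95 − 34.3 = 9.65.
Midpoints: Q̄_A = 3463.5, P̄_B = 39.12.
ε = (ΔQ_A/Q̄_A)/(ΔP_B/P̄_B) = (-595/3463.5)/(9.65/39.12) ≈ -0.697.

-0.697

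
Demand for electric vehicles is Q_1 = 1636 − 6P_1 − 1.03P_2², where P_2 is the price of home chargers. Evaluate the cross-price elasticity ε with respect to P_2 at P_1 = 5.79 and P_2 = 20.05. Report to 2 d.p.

At P_1 = 5.79 and P_2 = 20.05: Q_1 = 1187.197.
∂Q_1/∂P_2 = -2.06P_2 = -2.06(20.05) = -41.3030.
ε = (∂Q_1/∂P_2)(P_2/Q_1) = -41.3030 × (20.05/1187.197) ≈ -0.70.

-0.70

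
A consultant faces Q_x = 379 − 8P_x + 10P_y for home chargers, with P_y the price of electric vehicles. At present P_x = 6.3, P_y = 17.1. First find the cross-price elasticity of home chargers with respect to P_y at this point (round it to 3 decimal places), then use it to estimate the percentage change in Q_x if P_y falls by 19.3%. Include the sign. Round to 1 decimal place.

-6.6%

At P_x = 6.3, P_y = 17.1: Q_x = 499.6.
∂Q_x/∂P_y = 10.
ε = (∂Q_x/∂P_y)(P_y/Q_x) = 10.0000 × 17.1/499.6 ≈ 0.342.
%ΔQ_x ≈ ε × %ΔP_y = 0.342 × (-19.3%) = -6.6%.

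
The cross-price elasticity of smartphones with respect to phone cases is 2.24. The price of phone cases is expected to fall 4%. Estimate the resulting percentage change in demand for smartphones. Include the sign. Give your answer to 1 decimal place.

%ΔQ ≈ ε × %ΔP of phone cases = 2.24 × (-4%) = -9.0%.

-9.0%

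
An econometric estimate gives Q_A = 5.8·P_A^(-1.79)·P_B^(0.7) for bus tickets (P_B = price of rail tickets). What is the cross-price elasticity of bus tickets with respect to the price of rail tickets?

In a log-linear (constant-elasticity) demand function, the coefficient on the exponent of P_B is the cross-price elasticity.
ε = 0.70. Positive, so bus tickets and rail tickets are substitutes.

0.70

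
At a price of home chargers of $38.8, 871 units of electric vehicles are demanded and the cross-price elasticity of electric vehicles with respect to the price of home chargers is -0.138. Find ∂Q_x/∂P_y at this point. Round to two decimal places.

ε = (∂Q_x/∂P_y)·(P_y/Q_x) ⇒ ∂Q_x/∂P_y = ε·Q_x/P_y = -0.138 × 871/38.8 ≈ -3.10.

-3.10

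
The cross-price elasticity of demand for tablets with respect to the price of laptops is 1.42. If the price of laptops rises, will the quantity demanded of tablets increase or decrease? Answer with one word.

increase

ε > 0 and the price of laptops rises, so the quantity of tablets moves in the same direction: it increases.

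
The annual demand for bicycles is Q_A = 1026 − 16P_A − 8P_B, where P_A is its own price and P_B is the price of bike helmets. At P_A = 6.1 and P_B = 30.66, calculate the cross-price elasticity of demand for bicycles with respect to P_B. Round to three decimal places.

At P_A = 6.1 and P_B = 30.66: Q_A = 683.12.
∂Q_A/∂P_B = -8.
ε = (∂Q_A/∂P_B)(P_B/Q_A) = -8 × (30.66/683.12) ≈ -0.359.
Since ε < 0, bicycles and bike helmets are complements.

-0.359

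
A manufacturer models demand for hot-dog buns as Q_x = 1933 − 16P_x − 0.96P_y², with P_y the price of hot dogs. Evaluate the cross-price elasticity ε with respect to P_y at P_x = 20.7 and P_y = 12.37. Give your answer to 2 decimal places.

-0.20

At P_x = 20.7 and P_y = 12.37: Q_x = 1454.904.
∂Q_x/∂P_y = -1.92P_y = -1.92(12.37) = -23.7504.
ε = (∂Q_x/∂P_y)(P_y/Q_x) = -23.7504 × (12.37/1454.904) ≈ -0.20.
ε < 0: complements.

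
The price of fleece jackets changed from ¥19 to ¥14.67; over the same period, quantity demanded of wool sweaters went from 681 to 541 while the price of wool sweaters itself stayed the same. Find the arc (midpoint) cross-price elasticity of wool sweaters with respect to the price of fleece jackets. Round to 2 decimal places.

ΔQ_A = 541 − 681 = -140; ΔP_B = 14.67 − 19 = -4.33.
Midpoints: Q̄_A = 611.0, P̄_B = 16.84.
ε = (ΔQ_A/Q̄_A)/(ΔP_B/P̄_B) = (-140/611.0)/(-4.33/16.84) ≈ 0.89.
ε > 0: wool sweaters and fleece jackets are substitutes.

0.89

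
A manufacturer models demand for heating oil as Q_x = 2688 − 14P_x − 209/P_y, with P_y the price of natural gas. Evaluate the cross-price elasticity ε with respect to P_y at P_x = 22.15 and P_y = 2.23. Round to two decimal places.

At P_x = 22.15 and P_y = 2.23: Q_x = 2284.178.
∂Q_x/∂P_y = 209/P_y² = 42.0278.
ε = (∂Q_x/∂P_y)(P_y/Q_x) = 42.0278 × (2.23/2284.178) ≈ 0.04.
ε > 0: substitutes.

0.04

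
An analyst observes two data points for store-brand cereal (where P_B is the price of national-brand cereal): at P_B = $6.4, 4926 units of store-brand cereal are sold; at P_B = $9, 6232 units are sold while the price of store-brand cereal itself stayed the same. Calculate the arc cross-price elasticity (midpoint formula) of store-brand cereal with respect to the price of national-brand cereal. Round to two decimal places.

ΔQ_A = 6232 − 4926 = 1306; ΔP_B = 9 − 6.4 = 2.6.
Midpoints: Q̄_A = 5579.0, P̄_B = 7.70.
ε = (ΔQ_A/Q̄_A)/(ΔP_B/P̄_B) = (1306/5579.0)/(2.6/7.70) ≈ 0.69.
ε > 0: store-brand cereal and national-brand cereal are substitutes.

0.69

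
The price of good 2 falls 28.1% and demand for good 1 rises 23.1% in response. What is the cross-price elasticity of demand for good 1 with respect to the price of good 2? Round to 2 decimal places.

ε = (%ΔQ of good 1) / (%ΔP of good 2) = (23.1%) / (-28.1%) ≈ -0.82.
Negative cross-price elasticity: complements.

-0.82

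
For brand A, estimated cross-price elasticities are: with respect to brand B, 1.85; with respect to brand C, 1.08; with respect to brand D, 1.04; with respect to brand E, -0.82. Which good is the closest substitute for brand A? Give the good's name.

Substitutes have ε > 0. Among the positive values, 1.85 (brand B) is largest.

brand B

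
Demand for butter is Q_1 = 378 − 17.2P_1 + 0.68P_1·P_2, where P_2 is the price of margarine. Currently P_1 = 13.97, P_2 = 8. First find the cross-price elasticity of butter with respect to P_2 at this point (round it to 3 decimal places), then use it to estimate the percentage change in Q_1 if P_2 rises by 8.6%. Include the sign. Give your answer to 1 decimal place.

3.1%

At P_1 = 13.97, P_2 = 8: Q_1 = 213.713.
∂Q_1/∂P_2 = 0.68P_1 = 9.4996.
ε = (∂Q_1/∂P_2)(P_2/Q_1) = 9.4996 × 8/213.713 ≈ 0.356.
%ΔQ_1 ≈ ε × %ΔP_2 = 0.356 × (8.6%) = 3.1%.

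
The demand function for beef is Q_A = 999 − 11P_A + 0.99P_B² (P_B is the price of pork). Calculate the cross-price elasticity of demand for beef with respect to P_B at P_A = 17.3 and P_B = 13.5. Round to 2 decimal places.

0.36

At P_A = 17.3 and P_B = 13.5: Q_A = 989.128.
∂Q_A/∂P_B = 1.98P_B = 1.98(13.5) = 26.7300.
ε = (∂Q_A/∂P_B)(P_B/Q_A) = 26.7300 × (13.5/989.128) ≈ 0.36.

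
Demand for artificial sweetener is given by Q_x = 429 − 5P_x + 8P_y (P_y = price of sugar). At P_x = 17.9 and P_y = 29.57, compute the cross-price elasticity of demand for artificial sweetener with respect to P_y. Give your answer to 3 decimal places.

0.411

At P_x = 17.9 and P_y = 29.57: Q_x = 576.06.
∂Q_x/∂P_y = 8.
ε = (∂Q_x/∂P_y)(P_y/Q_x) = 8 × (29.57/576.06) ≈ 0.411.
Since ε > 0, artificial sweetener and sugar are substitutes.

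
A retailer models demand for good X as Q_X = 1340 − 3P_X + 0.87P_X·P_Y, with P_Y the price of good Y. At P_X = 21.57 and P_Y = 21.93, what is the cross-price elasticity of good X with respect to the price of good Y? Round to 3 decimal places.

At P_X = 21.57 and P_Y = 21.93: Q_X = 1686.826.
∂Q_X/∂P_Y = 0.87P_X = 0.87(21.57) = 18.7659.
ε = (∂Q_X/∂P_Y)(P_Y/Q_X) = 18.7659 × (21.93/1686.826) ≈ 0.244.

0.244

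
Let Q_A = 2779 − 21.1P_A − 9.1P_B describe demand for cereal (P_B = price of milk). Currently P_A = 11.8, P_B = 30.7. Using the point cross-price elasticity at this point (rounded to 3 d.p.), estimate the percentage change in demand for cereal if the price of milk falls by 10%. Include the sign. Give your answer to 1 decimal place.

At P_A = 11.8, P_B = 30.7: Q_A = 2250.65.
∂Q_A/∂P_B = -9.1.
ε = (∂Q_A/∂P_B)(P_B/Q_A) = -9.1000 × 30.7/2250.65 ≈ -0.124.
%ΔQ_A ≈ ε × %ΔP_B = -0.124 × (-10%) = 1.2%.

1.2%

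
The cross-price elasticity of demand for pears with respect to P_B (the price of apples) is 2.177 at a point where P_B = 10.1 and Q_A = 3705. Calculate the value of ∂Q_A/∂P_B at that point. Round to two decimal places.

798.59

ε = (∂Q_A/∂P_B)·(P_B/Q_A) ⇒ ∂Q_A/∂P_B = ε·Q_A/P_B = 2.177 × 3705/10.1 ≈ 798.59.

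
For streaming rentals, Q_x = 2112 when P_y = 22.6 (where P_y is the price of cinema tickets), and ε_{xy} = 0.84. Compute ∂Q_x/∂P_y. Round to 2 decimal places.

ε = (∂Q_x/∂P_y)·(P_y/Q_x) ⇒ ∂Q_x/∂P_y = ε·Q_x/P_y = 0.84 × 2112/22.6 ≈ 78.50.

78.50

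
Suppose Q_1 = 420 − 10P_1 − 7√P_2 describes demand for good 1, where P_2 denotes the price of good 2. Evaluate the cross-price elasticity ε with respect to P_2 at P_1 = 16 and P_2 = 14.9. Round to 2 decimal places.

-0.06

At P_1 = 16 and P_2 = 14.9: Q_1 = 232.980.
∂Q_1/∂P_2 = -7/(2√P_2) = -7/(2√14.9) = -0.9067.
ε = (∂Q_1/∂P_2)(P_2/Q_1) = -0.9067 × (14.9/232.980) ≈ -0.06.
ε < 0: complements.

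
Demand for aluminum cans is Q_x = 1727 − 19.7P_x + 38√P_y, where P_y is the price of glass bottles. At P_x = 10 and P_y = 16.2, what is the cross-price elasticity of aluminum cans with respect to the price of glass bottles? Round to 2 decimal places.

0.05

At P_x = 10 and P_y = 16.2: Q_x = 1682.947.
∂Q_x/∂P_y = 38/(2√P_y) = 38/(2√16.2) = 4.7206.
ε = (∂Q_x/∂P_y)(P_y/Q_x) = 4.7206 × (16.2/1682.947) ≈ 0.05.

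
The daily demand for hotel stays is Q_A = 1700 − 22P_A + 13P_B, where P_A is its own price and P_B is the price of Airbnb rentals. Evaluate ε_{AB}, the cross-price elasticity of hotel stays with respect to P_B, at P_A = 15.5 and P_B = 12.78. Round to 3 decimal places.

At P_A = 15.5 and P_B = 12.78: Q_A = 1525.14.
∂Q_A/∂P_B = 13.
ε = (∂Q_A/∂P_B)(P_B/Q_A) = 13 × (12.78/1525.14) ≈ 0.109.

0.109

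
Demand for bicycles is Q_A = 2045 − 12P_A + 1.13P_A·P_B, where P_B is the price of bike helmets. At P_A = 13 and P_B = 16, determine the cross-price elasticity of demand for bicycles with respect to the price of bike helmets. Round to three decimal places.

0.111

At P_A = 13 and P_B = 16: Q_A = 2124.04.
∂Q_A/∂P_B = 1.13P_A = 1.13(13) = 14.6900.
ε = (∂Q_A/∂P_B)(P_B/Q_A) = 14.6900 × (16/2124.04) ≈ 0.111.
ε > 0: substitutes.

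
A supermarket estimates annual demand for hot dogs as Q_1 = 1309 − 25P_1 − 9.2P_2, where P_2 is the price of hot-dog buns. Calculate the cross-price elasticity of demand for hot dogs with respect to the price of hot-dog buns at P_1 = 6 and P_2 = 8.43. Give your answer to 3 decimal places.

-0.072

At P_1 = 6 and P_2 = 8.43: Q_1 = 1081.444.
∂Q_1/∂P_2 = -9.2.
ε = (∂Q_1/∂P_2)(P_2/Q_1) = -9.2 × (8.43/1081.444) ≈ -0.072.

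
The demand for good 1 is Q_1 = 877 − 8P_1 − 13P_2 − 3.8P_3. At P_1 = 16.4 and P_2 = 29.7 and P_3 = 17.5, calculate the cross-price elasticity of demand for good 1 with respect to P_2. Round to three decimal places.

-1.317

At P_1 = 16.4 and P_2 = 29.7 and P_3 = 17.5: Q_1 = 293.2.
∂Q_1/∂P_2 = -13.
ε = (∂Q_1/∂P_2)(P_2/Q_1) = -13 × (29.7/293.2) ≈ -1.317.
Since ε < 0, good 1 and good 2 are complements.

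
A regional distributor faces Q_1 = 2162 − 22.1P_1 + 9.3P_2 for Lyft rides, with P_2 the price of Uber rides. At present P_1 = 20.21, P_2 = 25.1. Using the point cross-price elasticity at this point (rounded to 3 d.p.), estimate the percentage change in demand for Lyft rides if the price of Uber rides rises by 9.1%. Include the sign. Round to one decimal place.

At P_1 = 20.21, P_2 = 25.1: Q_1 = 1948.789.
∂Q_1/∂P_2 = 9.3.
ε = (∂Q_1/∂P_2)(P_2/Q_1) = 9.3000 × 25.1/1948.789 ≈ 0.120.
%ΔQ_1 ≈ ε × %ΔP_2 = 0.120 × (9.1%) = 1.1%.

1.1%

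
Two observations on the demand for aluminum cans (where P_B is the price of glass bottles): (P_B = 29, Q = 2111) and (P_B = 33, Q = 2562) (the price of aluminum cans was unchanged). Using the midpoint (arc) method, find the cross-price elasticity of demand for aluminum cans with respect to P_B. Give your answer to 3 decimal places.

ΔQ_A = 2562 − 2111 = 451; ΔP_B = 33 − 29 = 4.
Midpoints: Q̄_A = 2336.5, P̄_B = 31.00.
ε = (ΔQ_A/Q̄_A)/(ΔP_B/P̄_B) = (451/2336.5)/(4/31.00) ≈ 1.496.
ε > 0: aluminum cans and glass bottles are substitutes.

1.496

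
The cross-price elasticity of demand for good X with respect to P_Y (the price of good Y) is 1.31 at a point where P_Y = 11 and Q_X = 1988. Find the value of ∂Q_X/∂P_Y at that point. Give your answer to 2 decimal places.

236.75

ε = (∂Q_X/∂P_Y)·(P_Y/Q_X) ⇒ ∂Q_X/∂P_Y = ε·Q_X/P_Y = 1.31 × 1988/11 ≈ 236.75.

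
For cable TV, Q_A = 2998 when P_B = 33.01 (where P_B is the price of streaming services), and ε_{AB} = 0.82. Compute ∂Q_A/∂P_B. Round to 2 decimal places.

ε = (∂Q_A/∂P_B)·(P_B/Q_A) ⇒ ∂Q_A/∂P_B = ε·Q_A/P_B = 0.82 × 2998/33.01 ≈ 74.47.

74.47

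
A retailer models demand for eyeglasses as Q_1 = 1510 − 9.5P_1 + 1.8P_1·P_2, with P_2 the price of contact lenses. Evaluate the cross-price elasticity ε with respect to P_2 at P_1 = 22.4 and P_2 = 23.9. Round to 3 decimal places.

At P_1 = 22.4 and P_2 = 23.9: Q_1 = 2260.848.
∂Q_1/∂P_2 = 1.8P_1 = 1.8(22.4) = 40.3200.
ε = (∂Q_1/∂P_2)(P_2/Q_1) = 40.3200 × (23.9/2260.848) ≈ 0.426.
ε > 0: substitutes.

0.426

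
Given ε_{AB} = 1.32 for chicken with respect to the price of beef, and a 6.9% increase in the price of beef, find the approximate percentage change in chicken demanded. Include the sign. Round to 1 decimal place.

9.1%

%ΔQ ≈ ε × %ΔP of beef = 1.32 × (6.9%) = 9.1%.
Demand for chicken rises by about 9.1%.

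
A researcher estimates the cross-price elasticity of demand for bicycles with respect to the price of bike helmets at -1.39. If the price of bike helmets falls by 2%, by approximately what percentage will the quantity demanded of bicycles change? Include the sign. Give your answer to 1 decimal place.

%ΔQ ≈ ε × %ΔP of bike helmets = -1.39 × (-2%) = 2.8%.

2.8%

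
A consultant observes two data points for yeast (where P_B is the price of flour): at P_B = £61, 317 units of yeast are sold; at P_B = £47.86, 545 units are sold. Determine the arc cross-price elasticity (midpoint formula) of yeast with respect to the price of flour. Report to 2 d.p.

ΔQ_A = 545 − 317 = 228; ΔP_B = 47.86 − 61 = -13.14.
Midpoints: Q̄_A = 431.0, P̄_B = 54.43.
ε = (ΔQ_A/Q̄_A)/(ΔP_B/P̄_B) = (228/431.0)/(-13.14/54.43) ≈ -2.19.

-2.19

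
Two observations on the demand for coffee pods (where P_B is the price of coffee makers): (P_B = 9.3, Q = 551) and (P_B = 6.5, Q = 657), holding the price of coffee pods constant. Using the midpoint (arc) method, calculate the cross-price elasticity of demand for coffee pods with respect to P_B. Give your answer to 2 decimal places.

-0.50

ΔQ_A = 657 − 551 = 106; ΔP_B = 6.5 − 9.3 = -2.8.
Midpoints: Q̄_A = 604.0, P̄_B = 7.90.
ε = (ΔQ_A/Q̄_A)/(ΔP_B/P̄_B) = (106/604.0)/(-2.8/7.90) ≈ -0.50.
ε < 0: coffee pods and coffee makers are complements.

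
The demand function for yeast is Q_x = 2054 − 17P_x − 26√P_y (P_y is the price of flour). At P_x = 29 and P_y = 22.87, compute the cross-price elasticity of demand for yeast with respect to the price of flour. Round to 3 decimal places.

At P_x = 29 and P_y = 22.87: Q_x = 1436.661.
∂Q_x/∂P_y = -26/(2√P_y) = -26/(2√22.87) = -2.7184.
ε = (∂Q_x/∂P_y)(P_y/Q_x) = -2.7184 × (22.87/1436.661) ≈ -0.043.
ε < 0: complements.

-0.043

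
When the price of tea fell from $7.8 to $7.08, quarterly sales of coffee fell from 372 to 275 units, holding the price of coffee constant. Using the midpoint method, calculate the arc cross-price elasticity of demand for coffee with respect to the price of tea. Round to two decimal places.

3.10

ΔQ_A = 275 − 372 = -97; ΔP_B = 7.08 − 7.8 = -0.72.
Midpoints: Q̄_A = 323.5, P̄_B = 7.44.
ε = (ΔQ_A/Q̄_A)/(ΔP_B/P̄_B) = (-97/323.5)/(-0.72/7.44) ≈ 3.10.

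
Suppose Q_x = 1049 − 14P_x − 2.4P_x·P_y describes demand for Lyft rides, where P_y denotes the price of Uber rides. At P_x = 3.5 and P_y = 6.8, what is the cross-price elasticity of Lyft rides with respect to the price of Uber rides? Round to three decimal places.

At P_x = 3.5 and P_y = 6.8: Q_x = 942.88.
∂Q_x/∂P_y = -2.4P_x = -2.4(3.5) = -8.4000.
ε = (∂Q_x/∂P_y)(P_y/Q_x) = -8.4000 × (6.8/942.88) ≈ -0.061.
ε < 0: complements.

-0.061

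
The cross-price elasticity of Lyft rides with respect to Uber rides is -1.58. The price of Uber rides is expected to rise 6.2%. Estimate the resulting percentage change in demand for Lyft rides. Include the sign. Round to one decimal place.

%ΔQ ≈ ε × %ΔP of Uber rides = -1.58 × (6.2%) = -9.8%.
Demand for Lyft rides falls by about 9.8%.

-9.8%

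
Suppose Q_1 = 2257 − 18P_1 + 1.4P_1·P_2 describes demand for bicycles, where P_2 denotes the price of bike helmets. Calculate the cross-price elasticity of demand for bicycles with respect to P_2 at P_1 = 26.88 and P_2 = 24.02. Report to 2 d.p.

0.34

At P_1 = 26.88 and P_2 = 24.02: Q_1 = 2677.081.
∂Q_1/∂P_2 = 1.4P_1 = 1.4(26.88) = 37.6320.
ε = (∂Q_1/∂P_2)(P_2/Q_1) = 37.6320 × (24.02/2677.081) ≈ 0.34.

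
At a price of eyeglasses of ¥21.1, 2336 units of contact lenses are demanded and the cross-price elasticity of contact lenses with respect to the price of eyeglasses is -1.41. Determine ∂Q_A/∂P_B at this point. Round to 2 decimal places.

ε = (∂Q_A/∂P_B)·(P_B/Q_A) ⇒ ∂Q_A/∂P_B = ε·Q_A/P_B = -1.41 × 2336/21.1 ≈ -156.10.

-156.10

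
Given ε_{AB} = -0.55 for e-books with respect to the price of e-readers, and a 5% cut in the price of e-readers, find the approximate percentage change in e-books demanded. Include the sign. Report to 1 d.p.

%ΔQ ≈ ε × %ΔP of e-readers = -0.55 × (-5%) = 2.8%.

2.8%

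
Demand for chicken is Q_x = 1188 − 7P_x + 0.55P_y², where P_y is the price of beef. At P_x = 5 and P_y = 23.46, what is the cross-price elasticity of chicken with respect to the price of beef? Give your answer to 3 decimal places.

At P_x = 5 and P_y = 23.46: Q_x = 1455.704.
∂Q_x/∂P_y = 1.1P_y = 1.1(23.46) = 25.8060.
ε = (∂Q_x/∂P_y)(P_y/Q_x) = 25.8060 × (23.46/1455.704) ≈ 0.416.
ε > 0: substitutes.

0.416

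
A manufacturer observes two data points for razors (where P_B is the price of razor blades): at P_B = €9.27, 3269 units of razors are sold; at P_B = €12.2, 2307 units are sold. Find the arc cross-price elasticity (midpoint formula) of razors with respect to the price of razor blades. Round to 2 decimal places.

-1.26

ΔQ_A = 2307 − 3269 = -962; ΔP_B = 12.2 − 9.27 = 2.93.
Midpoints: Q̄_A = 2788.0, P̄_B = 10.73.
ε = (ΔQ_A/Q̄_A)/(ΔP_B/P̄_B) = (-962/2788.0)/(2.93/10.73) ≈ -1.26.
ε < 0: razors and razor blades are complements.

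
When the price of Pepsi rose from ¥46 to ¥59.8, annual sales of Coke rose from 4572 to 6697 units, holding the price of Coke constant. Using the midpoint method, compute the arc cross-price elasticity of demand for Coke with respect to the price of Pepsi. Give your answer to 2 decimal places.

ΔQ_A = 6697 − 4572 = 2125; ΔP_B = 59.8 − 46 = 13.8.
Midpoints: Q̄_A = 5634.5, P̄_B = 52.90.
ε = (ΔQ_A/Q̄_A)/(ΔP_B/P̄_B) = (2125/5634.5)/(13.8/52.90) ≈ 1.45.

1.45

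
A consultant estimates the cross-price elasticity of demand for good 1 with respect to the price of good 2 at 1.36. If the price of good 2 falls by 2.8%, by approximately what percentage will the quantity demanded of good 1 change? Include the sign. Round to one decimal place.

-3.8%

%ΔQ ≈ ε × %ΔP of good 2 = 1.36 × (-2.8%) = -3.8%.
Demand for good 1 falls by about 3.8%.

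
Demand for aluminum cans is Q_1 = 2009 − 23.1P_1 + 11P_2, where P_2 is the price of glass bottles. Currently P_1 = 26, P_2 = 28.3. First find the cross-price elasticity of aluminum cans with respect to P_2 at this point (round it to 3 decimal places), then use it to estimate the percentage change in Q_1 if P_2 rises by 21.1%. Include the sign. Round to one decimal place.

3.8%

At P_1 = 26, P_2 = 28.3: Q_1 = 1719.7.
∂Q_1/∂P_2 = 11.
ε = (∂Q_1/∂P_2)(P_2/Q_1) = 11.0000 × 28.3/1719.7 ≈ 0.181.
%ΔQ_1 ≈ ε × %ΔP_2 = 0.181 × (21.1%) = 3.8%.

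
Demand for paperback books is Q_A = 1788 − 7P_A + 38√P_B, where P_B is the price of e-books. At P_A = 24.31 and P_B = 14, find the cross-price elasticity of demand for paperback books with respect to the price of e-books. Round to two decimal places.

At P_A = 24.31 and P_B = 14: Q_A = 1760.013.
∂Q_A/∂P_B = 38/(2√P_B) = 38/(2√14) = 5.0780.
ε = (∂Q_A/∂P_B)(P_B/Q_A) = 5.0780 × (14/1760.013) ≈ 0.04.

0.04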